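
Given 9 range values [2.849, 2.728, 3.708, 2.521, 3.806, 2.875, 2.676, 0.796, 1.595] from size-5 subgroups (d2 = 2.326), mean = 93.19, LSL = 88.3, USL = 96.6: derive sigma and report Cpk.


R_bar = (2.849 + 2.728 + 3.708 + 2.521 + 3.806 + 2.875 + 2.676 + 0.796 + 1.595) / 9 = 2.6171111
sigma = R_bar / d2 = 2.6171111 / 2.326 = 1.1251552
Cp = (USL - LSL)/(6*sigma) = (96.6 - 88.3)/(6*1.1251552) = 1.2295
Cpu = (96.6 - 93.19)/(3*1.1251552) = 1.0102
Cpl = (93.19 - 88.3)/(3*1.1251552) = 1.4487
Cpk = min(Cpu, Cpl) = 1.0102

1.0102


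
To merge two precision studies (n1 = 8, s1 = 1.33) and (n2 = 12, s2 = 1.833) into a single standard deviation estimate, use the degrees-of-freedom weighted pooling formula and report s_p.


s_p = sqrt(((n1-1)*s1^2 + (n2-1)*s2^2) / (n1+n2-2))
numerator = (8-1)*1.33^2 + (12-1)*1.833^2 = 12.3823 + 36.958779 = 49.341079
denominator = 8 + 12 - 2 = 18
s_p^2 = 49.341079 / 18 = 2.7411711
s_p = sqrt(2.7411711) = 1.6556

1.6556


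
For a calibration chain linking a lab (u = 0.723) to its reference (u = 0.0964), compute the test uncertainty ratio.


TUR = u_lab / u_ref
= 0.723 / 0.0964
= 7.5000

7.5000


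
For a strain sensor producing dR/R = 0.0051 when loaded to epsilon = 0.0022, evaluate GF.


GF = (dR/R) / epsilon
= 0.0051 / 0.0022
= 2.3182

2.3182


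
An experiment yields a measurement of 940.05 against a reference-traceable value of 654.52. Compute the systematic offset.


Systematic error = measured - true
= 940.05 - 654.52
= 285.5300

285.5300


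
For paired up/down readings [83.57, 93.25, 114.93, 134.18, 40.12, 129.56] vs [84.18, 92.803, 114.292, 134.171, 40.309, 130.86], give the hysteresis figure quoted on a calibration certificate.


|83.57 - 84.18| = 0.6100
|93.25 - 92.803| = 0.4470
|114.93 - 114.292| = 0.6380
|134.18 - 134.171| = 0.0090
|40.12 - 40.309| = 0.1890
|129.56 - 130.86| = 1.3000
hysteresis = max(diffs) = 1.3000

1.3000


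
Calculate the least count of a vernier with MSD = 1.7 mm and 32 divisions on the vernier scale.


LC = MSD / n_div
= 1.7 / 32
= 0.0531

0.0531


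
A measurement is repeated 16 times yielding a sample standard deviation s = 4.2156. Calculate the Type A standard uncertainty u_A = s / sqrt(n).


u_A = s / sqrt(n)
u_A = 4.2156 / sqrt(16)
u_A = 4.2156 / 4
u_A = 1.0539

1.0539


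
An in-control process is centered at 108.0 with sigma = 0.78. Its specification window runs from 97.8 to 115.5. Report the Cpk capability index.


Cpu = (USL - mean) / (3*sigma) = (115.5 - 108.0) / (3*0.78) = 3.2051
Cpl = (mean - LSL) / (3*sigma) = (108.0 - 97.8) / (3*0.78) = 4.3590
Cpk = min(Cpu, Cpl) = 3.2051

3.2051


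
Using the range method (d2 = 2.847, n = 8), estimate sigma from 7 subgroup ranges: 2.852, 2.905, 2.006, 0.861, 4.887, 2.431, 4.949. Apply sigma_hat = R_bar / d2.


R_bar = (2.852 + 2.905 + 2.006 + 0.861 + 4.887 + 2.431 + 4.949) / 7
R_bar = 20.891 / 7 = 2.9844286
sigma_hat = R_bar / d2 = 2.9844286 / 2.847 = 1.0483

1.0483


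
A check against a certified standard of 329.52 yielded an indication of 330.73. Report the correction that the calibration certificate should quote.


Correction = standard - reading
= 329.52 - 330.73
= -1.2100

-1.2100


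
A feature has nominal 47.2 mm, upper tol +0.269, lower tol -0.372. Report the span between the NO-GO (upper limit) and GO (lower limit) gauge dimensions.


GO = nominal - lower_tol (smallest hole = maximum material condition)
GO = 47.2 - 0.372 = 46.828
NO-GO = nominal + upper_tol (largest hole = least material condition)
NO-GO = 47.2 + 0.269 = 47.469
spread = NO-GO - GO = 47.469 - 46.828 = 0.6410

0.6410


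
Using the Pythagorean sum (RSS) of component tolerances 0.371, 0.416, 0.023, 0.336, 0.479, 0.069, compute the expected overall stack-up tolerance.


RSS = sqrt(0.371^2 + 0.416^2 + 0.023^2 + 0.336^2 + 0.479^2 + 0.069^2)
= sqrt(0.658324)
= 0.8114

0.8114


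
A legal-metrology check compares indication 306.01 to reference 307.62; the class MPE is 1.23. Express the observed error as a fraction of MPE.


e = indication - reference = 306.01 - 307.62 = -1.6100
|e| = 1.6100
ratio = |e| / MPE = 1.6100 / 1.23
ratio = 1.3089

1.3089


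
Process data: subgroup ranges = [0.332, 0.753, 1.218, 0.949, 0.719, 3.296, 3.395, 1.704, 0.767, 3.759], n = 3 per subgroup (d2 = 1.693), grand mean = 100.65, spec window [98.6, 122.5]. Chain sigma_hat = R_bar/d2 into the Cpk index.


R_bar = (0.332 + 0.753 + 1.218 + 0.949 + 0.719 + 3.296 + 3.395 + 1.704 + 0.767 + 3.759) / 10 = 1.6892
sigma = R_bar / d2 = 1.6892 / 1.693 = 0.99775546
Cp = (USL - LSL)/(6*sigma) = (122.5 - 98.6)/(6*0.99775546) = 3.9923
Cpu = (122.5 - 100.65)/(3*0.99775546) = 7.2997
Cpl = (100.65 - 98.6)/(3*0.99775546) = 0.6849
Cpk = min(Cpu, Cpl) = 0.6849

0.6849


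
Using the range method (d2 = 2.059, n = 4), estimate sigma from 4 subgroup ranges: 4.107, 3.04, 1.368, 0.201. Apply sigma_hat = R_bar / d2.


R_bar = (4.107 + 3.04 + 1.368 + 0.201) / 4
R_bar = 8.716 / 4 = 2.179
sigma_hat = R_bar / d2 = 2.179 / 2.059 = 1.0583

1.0583


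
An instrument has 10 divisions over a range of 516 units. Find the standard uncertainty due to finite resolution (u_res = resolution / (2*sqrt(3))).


resolution = range / divisions
resolution = 516 / 10 = 51.6
u_res = resolution / (2*sqrt(3))
u_res = 51.6 / 3.4641016
u_res = 14.8956

14.8956


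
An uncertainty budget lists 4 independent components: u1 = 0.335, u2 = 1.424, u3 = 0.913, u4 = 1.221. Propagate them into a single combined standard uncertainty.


uc = sqrt(0.335^2 + 1.424^2 + 0.913^2 + 1.221^2)
uc = sqrt(4.464411)
uc = 2.1129

2.1129


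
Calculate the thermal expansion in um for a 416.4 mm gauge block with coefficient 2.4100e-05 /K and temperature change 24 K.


dL = L * alpha * dT
= 416.4 * 2.4100e-05 * 24
= 0.2408458 mm
dL_um = 0.2408458 * 1000 = 240.8458 um

240.8458


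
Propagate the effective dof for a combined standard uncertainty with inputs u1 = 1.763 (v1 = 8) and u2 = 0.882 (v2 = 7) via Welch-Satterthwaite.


uc = sqrt(u1^2 + u2^2) = sqrt(1.763^2 + 0.882^2) = 1.9713176
v_eff = uc^4 / (u1^4/v1 + u2^4/v2)
= 1.9713176^4 / (1.763^4/8 + 0.882^4/7)
= 15.101719 / 1.2940416
v_eff = 11.6702

11.6702


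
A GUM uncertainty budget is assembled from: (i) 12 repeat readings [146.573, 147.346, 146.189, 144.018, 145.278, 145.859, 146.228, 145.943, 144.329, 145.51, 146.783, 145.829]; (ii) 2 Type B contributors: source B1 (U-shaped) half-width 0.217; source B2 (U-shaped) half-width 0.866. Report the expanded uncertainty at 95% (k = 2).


mean = (146.573 + 147.346 + 146.189 + 144.018 + 145.278 + 145.859 + 146.228 + 145.943 + 144.329 + 145.51 + 146.783 + 145.829) / 12 = 145.82375
s = sqrt(sum((x - mean)^2)/(n-1)) = 0.95357653
u_A = s / sqrt(n) = 0.95357653 / sqrt(12) = 0.27527383
u_B1 = 0.217 / sqrt(2) = 0.15344217
u_B2 = 0.866 / sqrt(2) = 0.61235447
uc = sqrt(0.27527383^2 + 0.15344217^2 + 0.61235447^2) = 0.68869309
U = k * uc = 2 * 0.68869309
U = 1.3774

1.3774


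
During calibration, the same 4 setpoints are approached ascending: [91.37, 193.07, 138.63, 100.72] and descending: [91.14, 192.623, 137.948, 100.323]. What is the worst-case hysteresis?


|91.37 - 91.14| = 0.2300
|193.07 - 192.623| = 0.4470
|138.63 - 137.948| = 0.6820
|100.72 - 100.323| = 0.3970
hysteresis = max(diffs) = 0.6820

0.6820


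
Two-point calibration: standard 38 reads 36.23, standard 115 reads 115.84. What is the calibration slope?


slope = (y2 - y1) / (x2 - x1)
= (115.84 - 36.23) / (115 - 38)
= 79.6100 / 77
= 1.0339

1.0339


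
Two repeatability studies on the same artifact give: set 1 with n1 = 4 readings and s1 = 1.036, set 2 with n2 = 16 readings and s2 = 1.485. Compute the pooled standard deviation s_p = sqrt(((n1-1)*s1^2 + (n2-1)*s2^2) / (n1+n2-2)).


s_p = sqrt(((n1-1)*s1^2 + (n2-1)*s2^2) / (n1+n2-2))
numerator = (4-1)*1.036^2 + (16-1)*1.485^2 = 3.219888 + 33.078375 = 36.298263
denominator = 4 + 16 - 2 = 18
s_p^2 = 36.298263 / 18 = 2.0165702
s_p = sqrt(2.0165702) = 1.4201

1.4201


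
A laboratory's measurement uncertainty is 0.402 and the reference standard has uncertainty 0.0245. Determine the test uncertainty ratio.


TUR = u_lab / u_ref
= 0.402 / 0.0245
= 16.4082

16.4082


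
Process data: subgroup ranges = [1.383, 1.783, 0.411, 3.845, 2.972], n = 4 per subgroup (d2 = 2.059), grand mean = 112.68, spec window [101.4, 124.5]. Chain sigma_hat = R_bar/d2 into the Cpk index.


R_bar = (1.383 + 1.783 + 0.411 + 3.845 + 2.972) / 5 = 2.0788
sigma = R_bar / d2 = 2.0788 / 2.059 = 1.0096163
Cp = (USL - LSL)/(6*sigma) = (124.5 - 101.4)/(6*1.0096163) = 3.8133
Cpu = (124.5 - 112.68)/(3*1.0096163) = 3.9025
Cpl = (112.68 - 101.4)/(3*1.0096163) = 3.7242
Cpk = min(Cpu, Cpl) = 3.7242

3.7242


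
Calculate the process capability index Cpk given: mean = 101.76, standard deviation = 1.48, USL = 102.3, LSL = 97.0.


Cpu = (USL - mean) / (3*sigma) = (102.3 - 101.76) / (3*1.48) = 0.1216
Cpl = (mean - LSL) / (3*sigma) = (101.76 - 97.0) / (3*1.48) = 1.0721
Cpk = min(Cpu, Cpl) = 0.1216

0.1216


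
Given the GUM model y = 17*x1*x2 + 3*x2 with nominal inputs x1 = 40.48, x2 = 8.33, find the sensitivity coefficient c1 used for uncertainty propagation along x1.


y = 17*x1*x2 + 3*x2
dy/dx1 = 17*x2
Evaluate at x2 = 8.33: c1 = 17 * 8.33
c1 = 141.6100

141.6100


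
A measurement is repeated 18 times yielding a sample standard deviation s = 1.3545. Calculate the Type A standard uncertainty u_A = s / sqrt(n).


u_A = s / sqrt(n)
u_A = 1.3545 / sqrt(18)
u_A = 1.3545 / 4.2426407
u_A = 0.3193

0.3193


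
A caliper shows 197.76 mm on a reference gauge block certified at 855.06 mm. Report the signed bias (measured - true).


Systematic error = measured - true
= 197.76 - 855.06
= -657.3000

-657.3000


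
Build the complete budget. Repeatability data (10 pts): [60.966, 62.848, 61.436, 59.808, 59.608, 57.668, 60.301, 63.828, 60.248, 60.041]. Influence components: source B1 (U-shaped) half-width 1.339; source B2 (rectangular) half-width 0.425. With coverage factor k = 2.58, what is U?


mean = (60.966 + 62.848 + 61.436 + 59.808 + 59.608 + 57.668 + 60.301 + 63.828 + 60.248 + 60.041) / 10 = 60.6752
s = sqrt(sum((x - mean)^2)/(n-1)) = 1.7315224
u_A = s / sqrt(n) = 1.7315224 / sqrt(10) = 0.54755546
u_B1 = 1.339 / sqrt(2) = 0.94681598
u_B2 = 0.425 / sqrt(3) = 0.24537386
uc = sqrt(0.54755546^2 + 0.94681598^2 + 0.24537386^2) = 1.1209308
U = k * uc = 2.58 * 1.1209308
U = 2.8920

2.8920


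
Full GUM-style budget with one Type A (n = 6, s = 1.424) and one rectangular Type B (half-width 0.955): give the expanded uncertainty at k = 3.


u_A = s / sqrt(n) = 1.424 / sqrt(6) = 0.58134557
u_B = half_width / sqrt(3) = 0.955 / sqrt(3) = 0.55136951
uc = sqrt(u_A^2 + u_B^2) = sqrt(0.58134557^2 + 0.55136951^2) = 0.80123093
U = k * uc = 3 * 0.80123093
U = 2.4037

2.4037


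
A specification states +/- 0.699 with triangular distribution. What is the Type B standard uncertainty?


u_B = half_width / sqrt(6)
u_B = 0.699 / 2.4494897
u_B = 0.2854

0.2854


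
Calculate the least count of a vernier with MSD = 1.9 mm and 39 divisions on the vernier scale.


LC = MSD / n_div
= 1.9 / 39
= 0.0487

0.0487


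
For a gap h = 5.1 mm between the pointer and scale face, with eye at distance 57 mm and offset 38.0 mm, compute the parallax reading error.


error = h * offset / d
= 5.1 * 38.0 / 57
= 3.4000

3.4000


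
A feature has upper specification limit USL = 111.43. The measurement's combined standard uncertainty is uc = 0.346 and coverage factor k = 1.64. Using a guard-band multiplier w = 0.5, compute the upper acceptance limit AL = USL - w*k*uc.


U = k * uc = 1.64 * 0.346 = 0.56744
guard band g = w * U = 0.5 * 0.56744 = 0.28372
AL = USL - g = 111.43 - 0.28372
AL = 111.1463

111.1463


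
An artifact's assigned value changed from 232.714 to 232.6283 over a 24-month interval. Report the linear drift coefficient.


rate = (v2 - v1) / months
= (232.6283 - 232.714) / 24
= -0.0857 / 24
= -0.0036

-0.0036


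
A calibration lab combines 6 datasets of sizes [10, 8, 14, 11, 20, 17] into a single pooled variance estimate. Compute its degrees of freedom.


nu = sum_i (n_i - 1)
nu = ((10 - 1) + (8 - 1) + (14 - 1) + (11 - 1) + (20 - 1) + (17 - 1))
nu = 9 + 7 + 13 + 10 + 19 + 16
nu = 74

74


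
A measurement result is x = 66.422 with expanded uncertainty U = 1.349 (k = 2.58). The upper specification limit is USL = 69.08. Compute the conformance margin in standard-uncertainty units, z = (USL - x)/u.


u = U / k = 1.349 / 2.58 = 0.52286822
margin = |USL - x| = |69.08 - 66.422| = 2.658
z = margin / u = 2.658 / 0.52286822
z = 5.0835

5.0835


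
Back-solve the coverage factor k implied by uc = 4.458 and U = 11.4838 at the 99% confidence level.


k = U / uc
k = 11.4838 / 4.458
k = 2.576

2.576


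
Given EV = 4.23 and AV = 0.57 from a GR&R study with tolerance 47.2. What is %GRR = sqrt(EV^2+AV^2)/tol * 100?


GRR = sqrt(EV^2 + AV^2) = sqrt(4.23^2 + 0.57^2) = 4.2682315
%GRR = GRR / tol * 100 = 4.2682315 / 47.2 * 100
%GRR = 9.0429

9.0429


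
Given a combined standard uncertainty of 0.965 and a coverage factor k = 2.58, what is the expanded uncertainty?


U = k * uc
U = 2.58 * 0.965
U = 2.4897

2.4897


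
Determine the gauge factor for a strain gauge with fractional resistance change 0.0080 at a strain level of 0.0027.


GF = (dR/R) / epsilon
= 0.0080 / 0.0027
= 2.9630

2.9630


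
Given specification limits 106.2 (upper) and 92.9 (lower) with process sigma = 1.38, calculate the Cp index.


Cp = (USL - LSL) / (6 * sigma)
= (106.2 - 92.9) / (6 * 1.38)
= 13.3000 / 8.2800
= 1.6063

1.6063


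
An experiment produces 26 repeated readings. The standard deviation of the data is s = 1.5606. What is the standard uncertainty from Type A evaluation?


u_A = s / sqrt(n)
u_A = 1.5606 / sqrt(26)
u_A = 1.5606 / 5.0990195
u_A = 0.3061

0.3061


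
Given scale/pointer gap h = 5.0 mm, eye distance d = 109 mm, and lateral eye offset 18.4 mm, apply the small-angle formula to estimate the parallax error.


error = h * offset / d
= 5.0 * 18.4 / 109
= 0.8440

0.8440


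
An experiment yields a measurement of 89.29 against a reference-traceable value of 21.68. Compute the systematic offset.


Systematic error = measured - true
= 89.29 - 21.68
= 67.6100

67.6100


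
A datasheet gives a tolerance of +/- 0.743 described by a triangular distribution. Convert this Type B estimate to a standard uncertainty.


u_B = half_width / sqrt(6)
u_B = 0.743 / 2.4494897
u_B = 0.3033

0.3033


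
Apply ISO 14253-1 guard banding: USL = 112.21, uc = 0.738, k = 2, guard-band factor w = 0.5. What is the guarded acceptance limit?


U = k * uc = 2 * 0.738 = 1.476
guard band g = w * U = 0.5 * 1.476 = 0.738
AL = USL - g = 112.21 - 0.738
AL = 111.4720

111.4720


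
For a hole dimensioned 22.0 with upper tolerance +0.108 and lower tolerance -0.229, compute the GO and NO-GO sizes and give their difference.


GO = nominal - lower_tol (smallest hole = maximum material condition)
GO = 22.0 - 0.229 = 21.771
NO-GO = nominal + upper_tol (largest hole = least material condition)
NO-GO = 22.0 + 0.108 = 22.108
spread = NO-GO - GO = 22.108 - 21.771 = 0.3370

0.3370


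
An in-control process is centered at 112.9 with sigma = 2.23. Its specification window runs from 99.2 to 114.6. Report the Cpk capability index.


Cpu = (USL - mean) / (3*sigma) = (114.6 - 112.9) / (3*2.23) = 0.2541
Cpl = (mean - LSL) / (3*sigma) = (112.9 - 99.2) / (3*2.23) = 2.0478
Cpk = min(Cpu, Cpl) = 0.2541

0.2541


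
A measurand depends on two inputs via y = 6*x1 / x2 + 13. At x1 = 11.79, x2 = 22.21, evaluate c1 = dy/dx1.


y = 6*x1 / x2 + 13
dy/dx1 = 6/x2
Evaluate at x2 = 22.21: c1 = 6 / 22.21
c1 = 0.2701

0.2701


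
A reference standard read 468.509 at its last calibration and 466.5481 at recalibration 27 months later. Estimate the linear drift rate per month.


rate = (v2 - v1) / months
= (466.5481 - 468.509) / 27
= -1.9609 / 27
= -0.0726

-0.0726


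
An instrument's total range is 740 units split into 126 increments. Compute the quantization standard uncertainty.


resolution = range / divisions
resolution = 740 / 126 = 5.8730159
u_res = resolution / (2*sqrt(3))
u_res = 5.8730159 / 3.4641016
u_res = 1.6954

1.6954


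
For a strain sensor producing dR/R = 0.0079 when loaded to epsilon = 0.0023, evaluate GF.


GF = (dR/R) / epsilon
= 0.0079 / 0.0023
= 3.4348

3.4348


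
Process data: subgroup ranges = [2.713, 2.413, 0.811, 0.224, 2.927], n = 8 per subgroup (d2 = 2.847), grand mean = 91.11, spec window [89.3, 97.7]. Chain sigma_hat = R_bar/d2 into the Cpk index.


R_bar = (2.713 + 2.413 + 0.811 + 0.224 + 2.927) / 5 = 1.8176
sigma = R_bar / d2 = 1.8176 / 2.847 = 0.63842641
Cp = (USL - LSL)/(6*sigma) = (97.7 - 89.3)/(6*0.63842641) = 2.1929
Cpu = (97.7 - 91.11)/(3*0.63842641) = 3.4408
Cpl = (91.11 - 89.3)/(3*0.63842641) = 0.9450
Cpk = min(Cpu, Cpl) = 0.9450

0.9450


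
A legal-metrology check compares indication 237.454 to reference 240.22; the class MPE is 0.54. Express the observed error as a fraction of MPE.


e = indication - reference = 237.454 - 240.22 = -2.7660
|e| = 2.7660
ratio = |e| / MPE = 2.7660 / 0.54
ratio = 5.1222

5.1222


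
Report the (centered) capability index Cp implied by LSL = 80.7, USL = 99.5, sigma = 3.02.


Cp = (USL - LSL) / (6 * sigma)
= (99.5 - 80.7) / (6 * 3.02)
= 18.8000 / 18.1200
= 1.0375

1.0375


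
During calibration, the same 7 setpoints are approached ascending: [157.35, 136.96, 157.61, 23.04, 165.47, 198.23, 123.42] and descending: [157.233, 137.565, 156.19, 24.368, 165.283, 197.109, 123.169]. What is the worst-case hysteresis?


|157.35 - 157.233| = 0.1170
|136.96 - 137.565| = 0.6050
|157.61 - 156.19| = 1.4200
|23.04 - 24.368| = 1.3280
|165.47 - 165.283| = 0.1870
|198.23 - 197.109| = 1.1210
|123.42 - 123.169| = 0.2510
hysteresis = max(diffs) = 1.4200

1.4200


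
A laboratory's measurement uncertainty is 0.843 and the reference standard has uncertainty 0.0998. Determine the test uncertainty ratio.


TUR = u_lab / u_ref
= 0.843 / 0.0998
= 8.4469

8.4469


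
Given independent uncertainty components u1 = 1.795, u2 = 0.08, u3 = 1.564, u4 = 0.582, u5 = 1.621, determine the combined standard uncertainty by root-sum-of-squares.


uc = sqrt(1.795^2 + 0.08^2 + 1.564^2 + 0.582^2 + 1.621^2)
uc = sqrt(8.640886)
uc = 2.9395

2.9395


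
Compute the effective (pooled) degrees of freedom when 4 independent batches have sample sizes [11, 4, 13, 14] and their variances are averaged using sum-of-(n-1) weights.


nu = sum_i (n_i - 1)
nu = ((11 - 1) + (4 - 1) + (13 - 1) + (14 - 1))
nu = 10 + 3 + 12 + 13
nu = 38

38


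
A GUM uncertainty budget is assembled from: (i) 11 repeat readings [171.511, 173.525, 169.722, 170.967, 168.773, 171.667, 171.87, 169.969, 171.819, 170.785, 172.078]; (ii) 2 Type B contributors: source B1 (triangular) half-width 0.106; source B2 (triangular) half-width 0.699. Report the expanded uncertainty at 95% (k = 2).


mean = (171.511 + 173.525 + 169.722 + 170.967 + 168.773 + 171.667 + 171.87 + 169.969 + 171.819 + 170.785 + 172.078) / 11 = 171.1532727
s = sqrt(sum((x - mean)^2)/(n-1)) = 1.3082832
u_A = s / sqrt(n) = 1.3082832 / sqrt(11) = 0.39446223
u_B1 = 0.106 / sqrt(6) = 0.043274319
u_B2 = 0.699 / sqrt(6) = 0.28536556
uc = sqrt(0.39446223^2 + 0.043274319^2 + 0.28536556^2) = 0.48878075
U = k * uc = 2 * 0.48878075
U = 0.9776

0.9776


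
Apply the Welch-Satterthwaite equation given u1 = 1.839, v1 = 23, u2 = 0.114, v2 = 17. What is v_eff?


uc = sqrt(u1^2 + u2^2) = sqrt(1.839^2 + 0.114^2) = 1.8425301
v_eff = uc^4 / (u1^4/v1 + u2^4/v2)
= 1.8425301^4 / (1.839^4/23 + 0.114^4/17)
= 11.525463 / 0.49728775
v_eff = 23.1766

23.1766


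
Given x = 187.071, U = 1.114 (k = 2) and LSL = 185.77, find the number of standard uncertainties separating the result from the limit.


u = U / k = 1.114 / 2 = 0.557
margin = |LSL - x| = |185.77 - 187.071| = 1.301
z = margin / u = 1.301 / 0.557
z = 2.3357

2.3357


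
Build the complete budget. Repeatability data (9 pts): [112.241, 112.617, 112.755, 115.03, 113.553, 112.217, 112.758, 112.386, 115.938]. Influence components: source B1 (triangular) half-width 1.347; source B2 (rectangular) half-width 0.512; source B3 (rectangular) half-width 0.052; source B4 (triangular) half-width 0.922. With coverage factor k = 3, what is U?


mean = (112.241 + 112.617 + 112.755 + 115.03 + 113.553 + 112.217 + 112.758 + 112.386 + 115.938) / 9 = 113.2772222
s = sqrt(sum((x - mean)^2)/(n-1)) = 1.3322128
u_A = s / sqrt(n) = 1.3322128 / sqrt(9) = 0.44407093
u_B1 = 1.347 / sqrt(6) = 0.54991045
u_B2 = 0.512 / sqrt(3) = 0.29560334
u_B3 = 0.052 / sqrt(3) = 0.030022214
u_B4 = 0.922 / sqrt(6) = 0.37640492
uc = sqrt(0.44407093^2 + 0.54991045^2 + 0.29560334^2 + 0.030022214^2 + 0.37640492^2) = 0.85414508
U = k * uc = 3 * 0.85414508
U = 2.5624

2.5624


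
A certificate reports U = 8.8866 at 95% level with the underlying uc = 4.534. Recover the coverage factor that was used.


k = U / uc
k = 8.8866 / 4.534
k = 1.96

1.96


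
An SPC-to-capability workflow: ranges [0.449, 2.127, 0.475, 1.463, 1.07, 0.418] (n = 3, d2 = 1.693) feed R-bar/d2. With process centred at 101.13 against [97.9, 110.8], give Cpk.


R_bar = (0.449 + 2.127 + 0.475 + 1.463 + 1.07 + 0.418) / 6 = 1.0003333
sigma = R_bar / d2 = 1.0003333 / 1.693 = 0.59086432
Cp = (USL - LSL)/(6*sigma) = (110.8 - 97.9)/(6*0.59086432) = 3.6387
Cpu = (110.8 - 101.13)/(3*0.59086432) = 5.4553
Cpl = (101.13 - 97.9)/(3*0.59086432) = 1.8222
Cpk = min(Cpu, Cpl) = 1.8222

1.8222


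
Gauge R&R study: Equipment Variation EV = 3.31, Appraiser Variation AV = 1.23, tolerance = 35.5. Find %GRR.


GRR = sqrt(EV^2 + AV^2) = sqrt(3.31^2 + 1.23^2) = 3.5311471
%GRR = GRR / tol * 100 = 3.5311471 / 35.5 * 100
%GRR = 9.9469

9.9469


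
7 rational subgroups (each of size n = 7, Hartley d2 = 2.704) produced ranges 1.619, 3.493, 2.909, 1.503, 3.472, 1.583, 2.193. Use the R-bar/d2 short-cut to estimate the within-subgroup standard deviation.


R_bar = (1.619 + 3.493 + 2.909 + 1.503 + 3.472 + 1.583 + 2.193) / 7
R_bar = 16.772 / 7 = 2.396
sigma_hat = R_bar / d2 = 2.396 / 2.704 = 0.8861

0.8861


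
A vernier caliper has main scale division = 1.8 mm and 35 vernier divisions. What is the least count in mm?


LC = MSD / n_div
= 1.8 / 35
= 0.0514

0.0514


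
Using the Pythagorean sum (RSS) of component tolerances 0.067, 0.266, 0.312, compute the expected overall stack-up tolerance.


RSS = sqrt(0.067^2 + 0.266^2 + 0.312^2)
= sqrt(0.172589)
= 0.4154

0.4154


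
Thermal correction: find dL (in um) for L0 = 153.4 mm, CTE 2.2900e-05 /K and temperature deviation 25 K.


dL = L * alpha * dT
= 153.4 * 2.2900e-05 * 25
= 0.0878215 mm
dL_um = 0.0878215 * 1000 = 87.8215 um

87.8215


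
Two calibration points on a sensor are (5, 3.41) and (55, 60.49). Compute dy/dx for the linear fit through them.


slope = (y2 - y1) / (x2 - x1)
= (60.49 - 3.41) / (55 - 5)
= 57.0800 / 50
= 1.1416

1.1416


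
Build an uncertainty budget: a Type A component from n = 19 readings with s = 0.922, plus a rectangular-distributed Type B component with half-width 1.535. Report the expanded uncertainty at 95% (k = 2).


u_A = s / sqrt(n) = 0.922 / sqrt(19) = 0.21152131
u_B = half_width / sqrt(3) = 1.535 / sqrt(3) = 0.88623266
uc = sqrt(u_A^2 + u_B^2) = sqrt(0.21152131^2 + 0.88623266^2) = 0.91112545
U = k * uc = 2 * 0.91112545
U = 1.8223

1.8223


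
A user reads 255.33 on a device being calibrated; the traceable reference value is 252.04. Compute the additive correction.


Correction = standard - reading
= 252.04 - 255.33
= -3.2900

-3.2900


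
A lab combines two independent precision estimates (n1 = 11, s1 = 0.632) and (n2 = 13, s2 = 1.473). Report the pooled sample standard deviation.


s_p = sqrt(((n1-1)*s1^2 + (n2-1)*s2^2) / (n1+n2-2))
numerator = (11-1)*0.632^2 + (13-1)*1.473^2 = 3.99424 + 26.036748 = 30.030988
denominator = 11 + 13 - 2 = 22
s_p^2 = 30.030988 / 22 = 1.3650449
s_p = sqrt(1.3650449) = 1.1684

1.1684


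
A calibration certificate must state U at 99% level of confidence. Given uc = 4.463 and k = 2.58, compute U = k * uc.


U = k * uc
U = 2.58 * 4.463
U = 11.5145

11.5145


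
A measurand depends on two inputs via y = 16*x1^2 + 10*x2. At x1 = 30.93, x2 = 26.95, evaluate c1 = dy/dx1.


y = 16*x1^2 + 10*x2
dy/dx1 = 2*16*x1
Evaluate at x1 = 30.93: c1 = 32 * 30.93
c1 = 989.7600

989.7600


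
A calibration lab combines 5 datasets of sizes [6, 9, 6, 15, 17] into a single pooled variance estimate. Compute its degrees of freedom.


nu = sum_i (n_i - 1)
nu = ((6 - 1) + (9 - 1) + (6 - 1) + (15 - 1) + (17 - 1))
nu = 5 + 8 + 5 + 14 + 16
nu = 48

48


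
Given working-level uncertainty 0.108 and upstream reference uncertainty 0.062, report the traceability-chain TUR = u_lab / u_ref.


TUR = u_lab / u_ref
= 0.108 / 0.062
= 1.7419

1.7419


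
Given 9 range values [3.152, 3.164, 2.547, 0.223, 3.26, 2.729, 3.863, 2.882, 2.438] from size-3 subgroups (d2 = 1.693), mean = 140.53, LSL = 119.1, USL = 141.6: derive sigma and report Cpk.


R_bar = (3.152 + 3.164 + 2.547 + 0.223 + 3.26 + 2.729 + 3.863 + 2.882 + 2.438) / 9 = 2.6953333
sigma = R_bar / d2 = 2.6953333 / 1.693 = 1.5920457
Cp = (USL - LSL)/(6*sigma) = (141.6 - 119.1)/(6*1.5920457) = 2.3555
Cpu = (141.6 - 140.53)/(3*1.5920457) = 0.2240
Cpl = (140.53 - 119.1)/(3*1.5920457) = 4.4869
Cpk = min(Cpu, Cpl) = 0.2240

0.2240


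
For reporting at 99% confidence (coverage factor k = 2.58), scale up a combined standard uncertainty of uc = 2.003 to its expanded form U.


U = k * uc
U = 2.58 * 2.003
U = 5.1677

5.1677


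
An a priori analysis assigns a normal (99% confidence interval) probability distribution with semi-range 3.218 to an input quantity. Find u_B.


u_B = half_width / 2.576
u_B = 3.218 / 2.576
u_B = 1.2492

1.2492


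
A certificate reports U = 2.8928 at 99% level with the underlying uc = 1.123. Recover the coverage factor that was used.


k = U / uc
k = 2.8928 / 1.123
k = 2.576

2.576


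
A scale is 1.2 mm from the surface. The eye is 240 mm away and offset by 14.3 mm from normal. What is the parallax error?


error = h * offset / d
= 1.2 * 14.3 / 240
= 0.0715

0.0715


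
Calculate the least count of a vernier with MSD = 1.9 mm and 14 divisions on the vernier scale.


LC = MSD / n_div
= 1.9 / 14
= 0.1357

0.1357


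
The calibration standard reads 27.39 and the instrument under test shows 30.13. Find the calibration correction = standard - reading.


Correction = standard - reading
= 27.39 - 30.13
= -2.7400

-2.7400


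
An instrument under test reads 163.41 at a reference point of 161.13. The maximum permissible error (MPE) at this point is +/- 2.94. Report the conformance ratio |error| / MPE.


e = indication - reference = 163.41 - 161.13 = 2.2800
|e| = 2.2800
ratio = |e| / MPE = 2.2800 / 2.94
ratio = 0.7755

0.7755


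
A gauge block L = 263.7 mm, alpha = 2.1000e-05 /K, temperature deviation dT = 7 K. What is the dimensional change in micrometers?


dL = L * alpha * dT
= 263.7 * 2.1000e-05 * 7
= 0.0387639 mm
dL_um = 0.0387639 * 1000 = 38.7639 um

38.7639


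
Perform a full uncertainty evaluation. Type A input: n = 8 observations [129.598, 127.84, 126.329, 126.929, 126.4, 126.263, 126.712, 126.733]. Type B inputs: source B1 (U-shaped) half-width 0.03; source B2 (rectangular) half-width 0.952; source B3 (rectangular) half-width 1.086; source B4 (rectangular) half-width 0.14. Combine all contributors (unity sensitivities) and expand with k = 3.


mean = (129.598 + 127.84 + 126.329 + 126.929 + 126.4 + 126.263 + 126.712 + 126.733) / 8 = 127.1005
s = sqrt(sum((x - mean)^2)/(n-1)) = 1.1267581
u_A = s / sqrt(n) = 1.1267581 / sqrt(8) = 0.39836915
u_B1 = 0.03 / sqrt(2) = 0.021213203
u_B2 = 0.952 / sqrt(3) = 0.54963746
u_B3 = 1.086 / sqrt(3) = 0.62700239
u_B4 = 0.14 / sqrt(3) = 0.080829038
uc = sqrt(0.39836915^2 + 0.021213203^2 + 0.54963746^2 + 0.62700239^2 + 0.080829038^2) = 0.92785486
U = k * uc = 3 * 0.92785486
U = 2.7836

2.7836


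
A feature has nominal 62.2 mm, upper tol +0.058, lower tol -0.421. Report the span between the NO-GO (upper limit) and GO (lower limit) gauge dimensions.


GO = nominal - lower_tol (smallest hole = maximum material condition)
GO = 62.2 - 0.421 = 61.779
NO-GO = nominal + upper_tol (largest hole = least material condition)
NO-GO = 62.2 + 0.058 = 62.258
spread = NO-GO - GO = 62.258 - 61.779 = 0.4790

0.4790


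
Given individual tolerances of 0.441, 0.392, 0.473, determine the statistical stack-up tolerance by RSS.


RSS = sqrt(0.441^2 + 0.392^2 + 0.473^2)
= sqrt(0.571874)
= 0.7562

0.7562


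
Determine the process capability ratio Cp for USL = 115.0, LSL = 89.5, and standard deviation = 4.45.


Cp = (USL - LSL) / (6 * sigma)
= (115.0 - 89.5) / (6 * 4.45)
= 25.5000 / 26.7000
= 0.9551

0.9551


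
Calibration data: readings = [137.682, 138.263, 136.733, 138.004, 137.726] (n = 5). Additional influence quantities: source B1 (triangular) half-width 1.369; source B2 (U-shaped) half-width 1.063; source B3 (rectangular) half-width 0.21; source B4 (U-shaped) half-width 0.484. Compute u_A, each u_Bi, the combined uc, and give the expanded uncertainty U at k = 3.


mean = (137.682 + 138.263 + 136.733 + 138.004 + 137.726) / 5 = 137.6816
s = sqrt(sum((x - mean)^2)/(n-1)) = 0.57960788
u_A = s / sqrt(n) = 0.57960788 / sqrt(5) = 0.25920852
u_B1 = 1.369 / sqrt(6) = 0.55889191
u_B2 = 1.063 / sqrt(2) = 0.75165451
u_B3 = 0.21 / sqrt(3) = 0.12124356
u_B4 = 0.484 / sqrt(2) = 0.34223968
uc = sqrt(0.25920852^2 + 0.55889191^2 + 0.75165451^2 + 0.12124356^2 + 0.34223968^2) = 1.0374785
U = k * uc = 3 * 1.0374785
U = 3.1124

3.1124


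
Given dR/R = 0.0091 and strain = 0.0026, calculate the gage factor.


GF = (dR/R) / epsilon
= 0.0091 / 0.0026
= 3.5000

3.5000


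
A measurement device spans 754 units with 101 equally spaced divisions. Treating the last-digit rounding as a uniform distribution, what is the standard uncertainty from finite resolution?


resolution = range / divisions
resolution = 754 / 101 = 7.4653465
u_res = resolution / (2*sqrt(3))
u_res = 7.4653465 / 3.4641016
u_res = 2.1551

2.1551


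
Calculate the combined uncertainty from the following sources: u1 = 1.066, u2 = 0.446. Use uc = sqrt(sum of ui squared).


uc = sqrt(1.066^2 + 0.446^2)
uc = sqrt(1.335272)
uc = 1.1555

1.1555


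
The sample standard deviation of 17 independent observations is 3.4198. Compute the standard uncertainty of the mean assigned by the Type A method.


u_A = s / sqrt(n)
u_A = 3.4198 / sqrt(17)
u_A = 3.4198 / 4.1231056
u_A = 0.8294

0.8294


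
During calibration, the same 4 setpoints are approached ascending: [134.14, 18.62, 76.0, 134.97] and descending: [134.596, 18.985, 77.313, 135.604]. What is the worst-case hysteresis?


|134.14 - 134.596| = 0.4560
|18.62 - 18.985| = 0.3650
|76.0 - 77.313| = 1.3130
|134.97 - 135.604| = 0.6340
hysteresis = max(diffs) = 1.3130

1.3130


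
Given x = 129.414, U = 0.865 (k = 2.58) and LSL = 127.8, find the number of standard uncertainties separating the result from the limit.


u = U / k = 0.865 / 2.58 = 0.33527132
margin = |LSL - x| = |127.8 - 129.414| = 1.614
z = margin / u = 1.614 / 0.33527132
z = 4.8140

4.8140


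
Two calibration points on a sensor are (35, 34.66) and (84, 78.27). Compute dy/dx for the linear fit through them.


slope = (y2 - y1) / (x2 - x1)
= (78.27 - 34.66) / (84 - 35)
= 43.6100 / 49
= 0.8900

0.8900


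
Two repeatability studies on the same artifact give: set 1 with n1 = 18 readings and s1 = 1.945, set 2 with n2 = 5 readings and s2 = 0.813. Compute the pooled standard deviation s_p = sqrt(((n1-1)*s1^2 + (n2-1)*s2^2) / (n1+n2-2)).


s_p = sqrt(((n1-1)*s1^2 + (n2-1)*s2^2) / (n1+n2-2))
numerator = (18-1)*1.945^2 + (5-1)*0.813^2 = 64.311425 + 2.643876 = 66.955301
denominator = 18 + 5 - 2 = 21
s_p^2 = 66.955301 / 21 = 3.1883477
s_p = sqrt(3.1883477) = 1.7856

1.7856


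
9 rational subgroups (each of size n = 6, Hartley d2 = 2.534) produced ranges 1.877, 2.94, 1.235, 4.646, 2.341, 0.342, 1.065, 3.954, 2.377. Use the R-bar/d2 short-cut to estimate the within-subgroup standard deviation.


R_bar = (1.877 + 2.94 + 1.235 + 4.646 + 2.341 + 0.342 + 1.065 + 3.954 + 2.377) / 9
R_bar = 20.777 / 9 = 2.3085556
sigma_hat = R_bar / d2 = 2.3085556 / 2.534 = 0.9110

0.9110


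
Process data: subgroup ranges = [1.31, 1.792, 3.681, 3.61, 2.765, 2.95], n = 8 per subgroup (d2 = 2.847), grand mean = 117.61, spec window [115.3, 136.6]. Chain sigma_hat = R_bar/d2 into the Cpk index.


R_bar = (1.31 + 1.792 + 3.681 + 3.61 + 2.765 + 2.95) / 6 = 2.6846667
sigma = R_bar / d2 = 2.6846667 / 2.847 = 0.94298093
Cp = (USL - LSL)/(6*sigma) = (136.6 - 115.3)/(6*0.94298093) = 3.7647
Cpu = (136.6 - 117.61)/(3*0.94298093) = 6.7128
Cpl = (117.61 - 115.3)/(3*0.94298093) = 0.8166
Cpk = min(Cpu, Cpl) = 0.8166

0.8166


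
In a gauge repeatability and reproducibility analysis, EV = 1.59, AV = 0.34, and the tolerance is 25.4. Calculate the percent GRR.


GRR = sqrt(EV^2 + AV^2) = sqrt(1.59^2 + 0.34^2) = 1.6259459
%GRR = GRR / tol * 100 = 1.6259459 / 25.4 * 100
%GRR = 6.4014

6.4014


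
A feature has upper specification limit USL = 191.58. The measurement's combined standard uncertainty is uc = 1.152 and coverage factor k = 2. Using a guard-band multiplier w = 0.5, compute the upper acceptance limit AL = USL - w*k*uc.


U = k * uc = 2 * 1.152 = 2.304
guard band g = w * U = 0.5 * 2.304 = 1.152
AL = USL - g = 191.58 - 1.152
AL = 190.4280

190.4280


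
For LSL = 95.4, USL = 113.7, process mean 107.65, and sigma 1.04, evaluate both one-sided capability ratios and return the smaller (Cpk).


Cpu = (USL - mean) / (3*sigma) = (113.7 - 107.65) / (3*1.04) = 1.9391
Cpl = (mean - LSL) / (3*sigma) = (107.65 - 95.4) / (3*1.04) = 3.9263
Cpk = min(Cpu, Cpl) = 1.9391

1.9391


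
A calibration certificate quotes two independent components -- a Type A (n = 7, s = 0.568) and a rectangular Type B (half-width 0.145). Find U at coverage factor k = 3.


u_A = s / sqrt(n) = 0.568 / sqrt(7) = 0.21468382
u_B = half_width / sqrt(3) = 0.145 / sqrt(3) = 0.083715789
uc = sqrt(u_A^2 + u_B^2) = sqrt(0.21468382^2 + 0.083715789^2) = 0.2304289
U = k * uc = 3 * 0.2304289
U = 0.6913

0.6913


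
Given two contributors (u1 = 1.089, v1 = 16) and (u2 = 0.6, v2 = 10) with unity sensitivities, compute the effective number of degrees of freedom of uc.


uc = sqrt(u1^2 + u2^2) = sqrt(1.089^2 + 0.6^2) = 1.2433507
v_eff = uc^4 / (u1^4/v1 + u2^4/v2)
= 1.2433507^4 / (1.089^4/16 + 0.6^4/10)
= 2.3898716 / 0.10086054
v_eff = 23.6948

23.6948


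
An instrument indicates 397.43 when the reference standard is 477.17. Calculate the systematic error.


Systematic error = measured - true
= 397.43 - 477.17
= -79.7400

-79.7400


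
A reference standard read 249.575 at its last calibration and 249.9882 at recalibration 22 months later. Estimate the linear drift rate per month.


rate = (v2 - v1) / months
= (249.9882 - 249.575) / 22
= 0.4132 / 22
= 0.0188

0.0188


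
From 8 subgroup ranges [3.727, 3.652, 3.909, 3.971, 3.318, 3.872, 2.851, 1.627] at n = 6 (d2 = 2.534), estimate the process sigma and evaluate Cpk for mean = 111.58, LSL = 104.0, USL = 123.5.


R_bar = (3.727 + 3.652 + 3.909 + 3.971 + 3.318 + 3.872 + 2.851 + 1.627) / 8 = 3.365875
sigma = R_bar / d2 = 3.365875 / 2.534 = 1.3282853
Cp = (USL - LSL)/(6*sigma) = (123.5 - 104.0)/(6*1.3282853) = 2.4468
Cpu = (123.5 - 111.58)/(3*1.3282853) = 2.9913
Cpl = (111.58 - 104.0)/(3*1.3282853) = 1.9022
Cpk = min(Cpu, Cpl) = 1.9022

1.9022


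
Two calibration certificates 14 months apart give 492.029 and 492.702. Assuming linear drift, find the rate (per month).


rate = (v2 - v1) / months
= (492.702 - 492.029) / 14
= 0.6730 / 14
= 0.0481

0.0481


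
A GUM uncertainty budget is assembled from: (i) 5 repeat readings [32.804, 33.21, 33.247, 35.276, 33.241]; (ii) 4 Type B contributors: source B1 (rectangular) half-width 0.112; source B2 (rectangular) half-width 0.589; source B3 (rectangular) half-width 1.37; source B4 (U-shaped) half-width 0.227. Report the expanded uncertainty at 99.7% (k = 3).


mean = (32.804 + 33.21 + 33.247 + 35.276 + 33.241) / 5 = 33.5556
s = sqrt(sum((x - mean)^2)/(n-1)) = 0.97958221
u_A = s / sqrt(n) = 0.97958221 / sqrt(5) = 0.43808248
u_B1 = 0.112 / sqrt(3) = 0.06466323
u_B2 = 0.589 / sqrt(3) = 0.34005931
u_B3 = 1.37 / sqrt(3) = 0.79096987
u_B4 = 0.227 / sqrt(2) = 0.16051324
uc = sqrt(0.43808248^2 + 0.06466323^2 + 0.34005931^2 + 0.79096987^2 + 0.16051324^2) = 0.9813948
U = k * uc = 3 * 0.9813948
U = 2.9442

2.9442


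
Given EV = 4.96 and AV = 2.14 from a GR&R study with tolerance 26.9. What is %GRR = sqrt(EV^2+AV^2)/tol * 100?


GRR = sqrt(EV^2 + AV^2) = sqrt(4.96^2 + 2.14^2) = 5.4019626
%GRR = GRR / tol * 100 = 5.4019626 / 26.9 * 100
%GRR = 20.0816

20.0816


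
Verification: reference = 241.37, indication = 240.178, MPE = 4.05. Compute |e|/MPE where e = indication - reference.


e = indication - reference = 240.178 - 241.37 = -1.1920
|e| = 1.1920
ratio = |e| / MPE = 1.1920 / 4.05
ratio = 0.2943

0.2943


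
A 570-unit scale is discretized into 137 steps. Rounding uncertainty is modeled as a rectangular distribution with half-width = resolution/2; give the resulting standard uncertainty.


resolution = range / divisions
resolution = 570 / 137 = 4.1605839
u_res = resolution / (2*sqrt(3))
u_res = 4.1605839 / 3.4641016
u_res = 1.2011

1.2011


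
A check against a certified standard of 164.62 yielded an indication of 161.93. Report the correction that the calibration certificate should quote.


Correction = standard - reading
= 164.62 - 161.93
= 2.6900

2.6900


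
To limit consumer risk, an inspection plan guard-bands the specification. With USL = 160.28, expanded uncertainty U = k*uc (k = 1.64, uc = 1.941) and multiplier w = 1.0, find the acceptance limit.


U = k * uc = 1.64 * 1.941 = 3.18324
guard band g = w * U = 1.0 * 3.18324 = 3.18324
AL = USL - g = 160.28 - 3.18324
AL = 157.0968

157.0968


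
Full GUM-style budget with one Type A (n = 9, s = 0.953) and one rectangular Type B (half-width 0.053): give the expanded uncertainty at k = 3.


u_A = s / sqrt(n) = 0.953 / sqrt(9) = 0.31766667
u_B = half_width / sqrt(3) = 0.053 / sqrt(3) = 0.030599564
uc = sqrt(u_A^2 + u_B^2) = sqrt(0.31766667^2 + 0.030599564^2) = 0.31913703
U = k * uc = 3 * 0.31913703
U = 0.9574

0.9574


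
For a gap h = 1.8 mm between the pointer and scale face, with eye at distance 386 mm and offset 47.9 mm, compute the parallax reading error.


error = h * offset / d
= 1.8 * 47.9 / 386
= 0.2234

0.2234


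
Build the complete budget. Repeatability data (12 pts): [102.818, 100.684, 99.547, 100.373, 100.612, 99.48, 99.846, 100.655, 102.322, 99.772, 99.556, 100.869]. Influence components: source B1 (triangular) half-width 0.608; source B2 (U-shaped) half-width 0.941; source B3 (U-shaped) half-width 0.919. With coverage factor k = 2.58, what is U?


mean = (102.818 + 100.684 + 99.547 + 100.373 + 100.612 + 99.48 + 99.846 + 100.655 + 102.322 + 99.772 + 99.556 + 100.869) / 12 = 100.5445
s = sqrt(sum((x - mean)^2)/(n-1)) = 1.074041
u_A = s / sqrt(n) = 1.074041 / sqrt(12) = 0.31004893
u_B1 = 0.608 / sqrt(6) = 0.24821496
u_B2 = 0.941 / sqrt(2) = 0.66538748
u_B3 = 0.919 / sqrt(2) = 0.64983113
uc = sqrt(0.31004893^2 + 0.24821496^2 + 0.66538748^2 + 0.64983113^2) = 1.011317
U = k * uc = 2.58 * 1.011317
U = 2.6092

2.6092


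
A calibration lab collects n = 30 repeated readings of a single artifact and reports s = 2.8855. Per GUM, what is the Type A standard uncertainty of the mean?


u_A = s / sqrt(n)
u_A = 2.8855 / sqrt(30)
u_A = 2.8855 / 5.4772256
u_A = 0.5268

0.5268


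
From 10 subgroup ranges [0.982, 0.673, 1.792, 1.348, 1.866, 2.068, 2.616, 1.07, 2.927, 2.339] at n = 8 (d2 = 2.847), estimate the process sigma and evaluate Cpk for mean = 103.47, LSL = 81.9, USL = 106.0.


R_bar = (0.982 + 0.673 + 1.792 + 1.348 + 1.866 + 2.068 + 2.616 + 1.07 + 2.927 + 2.339) / 10 = 1.7681
sigma = R_bar / d2 = 1.7681 / 2.847 = 0.62103969
Cp = (USL - LSL)/(6*sigma) = (106.0 - 81.9)/(6*0.62103969) = 6.4676
Cpu = (106.0 - 103.47)/(3*0.62103969) = 1.3579
Cpl = (103.47 - 81.9)/(3*0.62103969) = 11.5774
Cpk = min(Cpu, Cpl) = 1.3579

1.3579
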